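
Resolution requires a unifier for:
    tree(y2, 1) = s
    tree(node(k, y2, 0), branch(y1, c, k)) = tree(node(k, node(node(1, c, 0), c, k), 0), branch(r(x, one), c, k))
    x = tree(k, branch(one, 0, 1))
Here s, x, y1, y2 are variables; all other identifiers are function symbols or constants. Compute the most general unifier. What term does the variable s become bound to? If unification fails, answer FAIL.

Bind s := tree(y2, 1); no other remaining equation mentions s.
Decompose tree/2: node(k, y2, 0) = node(k, node(node(1, c, 0), c, k), 0),  branch(y1, c, k) = branch(r(x, one), c, k).
Decompose node/3: k = k,  y2 = node(node(1, c, 0), c, k),  0 = 0.
Delete trivial equation k = k.
Bind y2 := node(node(1, c, 0), c, k); no other remaining equation mentions y2. Substituting into the earlier binding gives s := tree(node(node(1, c, 0), c, k), 1).
Delete trivial equation 0 = 0.
Decompose branch/3: y1 = r(x, one),  c = c,  k = k.
Bind y1 := r(x, one); no other remaining equation mentions y1.
Delete trivial equation c = c.
Delete trivial equation k = k.
Bind x := tree(k, branch(one, 0, 1)). Substituting into the earlier binding gives y1 := r(tree(k, branch(one, 0, 1)), one).
MGU = { s := tree(node(node(1, c, 0), c, k), 1), y2 := node(node(1, c, 0), c, k), y1 := r(tree(k, branch(one, 0, 1)), one), x := tree(k, branch(one, 0, 1)) }, so s := tree(node(node(1, c, 0), c, k), 1).

tree(node(node(1, c, 0), c, k), 1)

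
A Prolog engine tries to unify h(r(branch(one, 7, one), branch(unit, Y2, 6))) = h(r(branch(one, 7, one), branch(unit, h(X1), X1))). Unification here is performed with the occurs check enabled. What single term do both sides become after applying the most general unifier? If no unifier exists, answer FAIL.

Decompose h/1: r(branch(one, 7, one), branch(unit, Y2, 6)) = r(branch(one, 7, one), branch(unit, h(X1), X1)).
Decompose r/2: branch(one, 7, one) = branch(one, 7, one),  branch(unit, Y2, 6) = branch(unit, h(X1), X1).
Delete trivial equation branch(one, 7, one) = branch(one, 7, one).
Decompose branch/3: unit = unit,  Y2 = h(X1),  6 = X1.
Delete trivial equation unit = unit.
Bind Y2 := h(X1); no other remaining equation mentions Y2.
Bind X1 := 6. Substituting into the earlier binding gives Y2 := h(6).
Applying the MGU to either side gives h(r(branch(one, 7, one), branch(unit, h(6), 6))).

h(r(branch(one, 7, one), branch(unit, h(6), 6)))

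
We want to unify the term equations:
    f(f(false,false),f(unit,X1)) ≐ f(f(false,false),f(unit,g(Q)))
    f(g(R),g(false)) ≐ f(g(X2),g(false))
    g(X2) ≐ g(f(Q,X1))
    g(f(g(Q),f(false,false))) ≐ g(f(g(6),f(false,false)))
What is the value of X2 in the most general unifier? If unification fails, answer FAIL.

f(6,g(6))

Decompose f/2: f(false,false) ≐ f(false,false),  f(unit,X1) ≐ f(unit,g(Q)).
Delete trivial equation f(false,false) ≐ f(false,false).
Decompose f/2: unit ≐ unit,  X1 ≐ g(Q).
Delete trivial equation unit ≐ unit.
Bind X1 := g(Q); substituting into the one remaining equation that mentions X1 gives: g(X2) ≐ g(f(Q,g(Q))).
Decompose f/2: g(R) ≐ g(X2),  g(false) ≐ g(false).
Decompose g/1: R ≐ X2.
Bind R := X2; no other remaining equation mentions R.
Delete trivial equation g(false) ≐ g(false).
Decompose g/1: X2 ≐ f(Q,g(Q)).
Bind X2 := f(Q,g(Q)); no other remaining equation mentions X2. Substituting into the earlier binding gives R := f(Q,g(Q)).
Decompose g/1: f(g(Q),f(false,false)) ≐ f(g(6),f(false,false)).
Decompose f/2: g(Q) ≐ g(6),  f(false,false) ≐ f(false,false).
Decompose g/1: Q ≐ 6.
Bind Q := 6; no other remaining equation mentions Q. Substituting into the earlier bindings gives X1 := g(6), R := f(6,g(6)), X2 := f(6,g(6)).
Delete trivial equation f(false,false) ≐ f(false,false).
MGU = { X1 := g(6), R := f(6,g(6)), X2 := f(6,g(6)), Q := 6 }, so X2 := f(6,g(6)).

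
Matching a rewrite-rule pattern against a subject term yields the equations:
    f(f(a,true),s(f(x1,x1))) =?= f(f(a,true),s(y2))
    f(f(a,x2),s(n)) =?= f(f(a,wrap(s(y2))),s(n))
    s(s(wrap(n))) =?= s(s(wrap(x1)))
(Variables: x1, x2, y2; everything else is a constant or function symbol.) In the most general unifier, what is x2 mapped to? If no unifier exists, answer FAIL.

wrap(s(f(n,n)))

Decompose f/2: f(a,true) =?= f(a,true),  s(f(x1,x1)) =?= s(y2).
Delete trivial equation f(a,true) =?= f(a,true).
Decompose s/1: f(x1,x1) =?= y2.
Bind y2 := f(x1,x1); substituting into the one remaining equation that mentions y2 gives: f(f(a,x2),s(n)) =?= f(f(a,wrap(s(f(x1,x1)))),s(n)).
Decompose f/2: f(a,x2) =?= f(a,wrap(s(f(x1,x1)))),  s(n) =?= s(n).
Decompose f/2: a =?= a,  x2 =?= wrap(s(f(x1,x1))).
Delete trivial equation a =?= a.
Bind x2 := wrap(s(f(x1,x1))); no other remaining equation mentions x2.
Delete trivial equation s(n) =?= s(n).
Decompose s/1: s(wrap(n)) =?= s(wrap(x1)).
Decompose s/1: wrap(n) =?= wrap(x1).
Decompose wrap/1: n =?= x1.
Bind x1 := n. Substituting into the earlier bindings gives y2 := f(n,n), x2 := wrap(s(f(n,n))).
MGU = { y2 := f(n,n), x2 := wrap(s(f(n,n))), x1 := n }, so x2 := wrap(s(f(n,n))).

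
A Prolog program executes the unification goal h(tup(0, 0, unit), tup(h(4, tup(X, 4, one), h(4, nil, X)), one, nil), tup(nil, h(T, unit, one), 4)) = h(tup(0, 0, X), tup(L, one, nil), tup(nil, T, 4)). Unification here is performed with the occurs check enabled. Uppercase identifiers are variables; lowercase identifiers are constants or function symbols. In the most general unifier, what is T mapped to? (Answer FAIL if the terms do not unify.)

Decompose h/3: tup(0, 0, unit) = tup(0, 0, X),  tup(h(4, tup(X, 4, one), h(4, nil, X)), one, nil) = tup(L, one, nil),  tup(nil, h(T, unit, one), 4) = tup(nil, T, 4).
Decompose tup/3: 0 = 0,  0 = 0,  unit = X.
Delete trivial equation 0 = 0.
Delete trivial equation 0 = 0.
Bind X := unit; substituting into the one remaining equation that mentions X gives: tup(h(4, tup(unit, 4, one), h(4, nil, unit)), one, nil) = tup(L, one, nil).
Decompose tup/3: h(4, tup(unit, 4, one), h(4, nil, unit)) = L,  one = one,  nil = nil.
Bind L := h(4, tup(unit, 4, one), h(4, nil, unit)); no other remaining equation mentions L.
Delete trivial equation one = one.
Delete trivial equation nil = nil.
Decompose tup/3: nil = nil,  h(T, unit, one) = T,  4 = 4.
Delete trivial equation nil = nil.
Occurs check fails: T occurs in h(T, unit, one); the equation T = h(T, unit, one) has no finite solution.

FAIL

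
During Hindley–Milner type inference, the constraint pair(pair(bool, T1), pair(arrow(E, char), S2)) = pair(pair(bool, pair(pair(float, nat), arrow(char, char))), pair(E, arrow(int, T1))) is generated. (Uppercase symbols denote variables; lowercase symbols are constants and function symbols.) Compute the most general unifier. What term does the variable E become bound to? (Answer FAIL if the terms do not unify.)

FAIL

Decompose pair/2: pair(bool, T1) = pair(bool, pair(pair(float, nat), arrow(char, char))),  pair(arrow(E, char), S2) = pair(E, arrow(int, T1)).
Decompose pair/2: bool = bool,  T1 = pair(pair(float, nat), arrow(char, char)).
Delete trivial equation bool = bool.
Bind T1 := pair(pair(float, nat), arrow(char, char)); substituting into the remaining equation gives: pair(arrow(E, char), S2) = pair(E, arrow(int, pair(pair(float, nat), arrow(char, char)))).
Decompose pair/2: arrow(E, char) = E,  S2 = arrow(int, pair(pair(float, nat), arrow(char, char))).
Occurs check fails: E occurs in arrow(E, char); the equation E = arrow(E, char) has no finite solution.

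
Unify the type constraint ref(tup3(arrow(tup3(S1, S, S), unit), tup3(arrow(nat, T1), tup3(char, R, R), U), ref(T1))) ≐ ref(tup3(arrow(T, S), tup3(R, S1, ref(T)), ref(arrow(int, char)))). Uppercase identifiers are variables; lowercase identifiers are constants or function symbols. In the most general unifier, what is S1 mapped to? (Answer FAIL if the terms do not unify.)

tup3(char, arrow(nat, arrow(int, char)), arrow(nat, arrow(int, char)))

Decompose ref/1: tup3(arrow(tup3(S1, S, S), unit), tup3(arrow(nat, T1), tup3(char, R, R), U), ref(T1)) ≐ tup3(arrow(T, S), tup3(R, S1, ref(T)), ref(arrow(int, char))).
Decompose tup3/3: arrow(tup3(S1, S, S), unit) ≐ arrow(T, S),  tup3(arrow(nat, T1), tup3(char, R, R), U) ≐ tup3(R, S1, ref(T)),  ref(T1) ≐ ref(arrow(int, char)).
Decompose arrow/2: tup3(S1, S, S) ≐ T,  unit ≐ S.
Bind T := tup3(S1, S, S); substituting into the one remaining equation that mentions T gives: tup3(arrow(nat, T1), tup3(char, R, R), U) ≐ tup3(R, S1, ref(tup3(S1, S, S))).
Bind S := unit; substituting into the one remaining equation that mentions S gives: tup3(arrow(nat, T1), tup3(char, R, R), U) ≐ tup3(R, S1, ref(tup3(S1, unit, unit))). Substituting into the earlier binding gives T := tup3(S1, unit, unit).
Decompose tup3/3: arrow(nat, T1) ≐ R,  tup3(char, R, R) ≐ S1,  U ≐ ref(tup3(S1, unit, unit)).
Bind R := arrow(nat, T1); substituting into the one remaining equation that mentions R gives: tup3(char, arrow(nat, T1), arrow(nat, T1)) ≐ S1.
Bind S1 := tup3(char, arrow(nat, T1), arrow(nat, T1)); substituting into the one remaining equation that mentions S1 gives: U ≐ ref(tup3(tup3(char, arrow(nat, T1), arrow(nat, T1)), unit, unit)). Substituting into the earlier binding gives T := tup3(tup3(char, arrow(nat, T1), arrow(nat, T1)), unit, unit).
Bind U := ref(tup3(tup3(char, arrow(nat, T1), arrow(nat, T1)), unit, unit)); no other remaining equation mentions U.
Decompose ref/1: T1 ≐ arrow(int, char).
Bind T1 := arrow(int, char). Substituting into the earlier bindings gives T := tup3(tup3(char, arrow(nat, arrow(int, char)), arrow(nat, arrow(int, char))), unit, unit), R := arrow(nat, arrow(int, char)), S1 := tup3(char, arrow(nat, arrow(int, char)), arrow(nat, arrow(int, char))), U := ref(tup3(tup3(char, arrow(nat, arrow(int, char)), arrow(nat, arrow(int, char))), unit, unit)).
MGU = { T ↦ tup3(tup3(char, arrow(nat, arrow(int, char)), arrow(nat, arrow(int, char))), unit, unit), S ↦ unit, R ↦ arrow(nat, arrow(int, char)), S1 ↦ tup3(char, arrow(nat, arrow(int, char)), arrow(nat, arrow(int, char))), U ↦ ref(tup3(tup3(char, arrow(nat, arrow(int, char)), arrow(nat, arrow(int, char))), unit, unit)), T1 ↦ arrow(int, char) }, so S1 ↦ tup3(char, arrow(nat, arrow(int, char)), arrow(nat, arrow(int, char))).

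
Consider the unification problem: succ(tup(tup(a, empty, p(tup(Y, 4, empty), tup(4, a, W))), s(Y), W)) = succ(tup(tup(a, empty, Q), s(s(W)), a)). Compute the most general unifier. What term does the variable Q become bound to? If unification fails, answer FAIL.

Decompose succ/1: tup(tup(a, empty, p(tup(Y, 4, empty), tup(4, a, W))), s(Y), W) = tup(tup(a, empty, Q), s(s(W)), a).
Decompose tup/3: tup(a, empty, p(tup(Y, 4, empty), tup(4, a, W))) = tup(a, empty, Q),  s(Y) = s(s(W)),  W = a.
Decompose tup/3: a = a,  empty = empty,  p(tup(Y, 4, empty), tup(4, a, W)) = Q.
Delete trivial equation a = a.
Delete trivial equation empty = empty.
Bind Q := p(tup(Y, 4, empty), tup(4, a, W)); no other remaining equation mentions Q.
Decompose s/1: Y = s(W).
Bind Y := s(W); no other remaining equation mentions Y. Substituting into the earlier binding gives Q := p(tup(s(W), 4, empty), tup(4, a, W)).
Bind W := a. Substituting into the earlier bindings gives Q := p(tup(s(a), 4, empty), tup(4, a, a)), Y := s(a).
MGU = { Q := p(tup(s(a), 4, empty), tup(4, a, a)), Y := s(a), W := a }, so Q := p(tup(s(a), 4, empty), tup(4, a, a)).

p(tup(s(a), 4, empty), tup(4, a, a))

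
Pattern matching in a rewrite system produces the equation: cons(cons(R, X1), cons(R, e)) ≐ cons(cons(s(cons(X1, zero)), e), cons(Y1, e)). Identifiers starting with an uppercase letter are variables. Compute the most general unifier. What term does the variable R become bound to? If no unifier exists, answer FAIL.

Decompose cons/2: cons(R, X1) ≐ cons(s(cons(X1, zero)), e),  cons(R, e) ≐ cons(Y1, e).
Decompose cons/2: R ≐ s(cons(X1, zero)),  X1 ≐ e.
Bind R := s(cons(X1, zero)); substituting into the one remaining equation that mentions R gives: cons(s(cons(X1, zero)), e) ≐ cons(Y1, e).
Bind X1 := e; substituting into the remaining equation gives: cons(s(cons(e, zero)), e) ≐ cons(Y1, e). Substituting into the earlier binding gives R := s(cons(e, zero)).
Decompose cons/2: s(cons(e, zero)) ≐ Y1,  e ≐ e.
Bind Y1 := s(cons(e, zero)); no other remaining equation mentions Y1.
Delete trivial equation e ≐ e.
MGU = { R -> s(cons(e, zero)), X1 -> e, Y1 -> s(cons(e, zero)) }, so R -> s(cons(e, zero)).

s(cons(e, zero))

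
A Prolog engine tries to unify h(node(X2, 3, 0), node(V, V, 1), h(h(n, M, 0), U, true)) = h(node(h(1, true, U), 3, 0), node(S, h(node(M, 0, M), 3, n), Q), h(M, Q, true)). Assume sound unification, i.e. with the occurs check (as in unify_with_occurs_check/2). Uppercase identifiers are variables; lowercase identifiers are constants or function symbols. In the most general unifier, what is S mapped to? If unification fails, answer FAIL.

Decompose h/3: node(X2, 3, 0) = node(h(1, true, U), 3, 0),  node(V, V, 1) = node(S, h(node(M, 0, M), 3, n), Q),  h(h(n, M, 0), U, true) = h(M, Q, true).
Decompose node/3: X2 = h(1, true, U),  3 = 3,  0 = 0.
Bind X2 := h(1, true, U); no other remaining equation mentions X2.
Delete trivial equation 3 = 3.
Delete trivial equation 0 = 0.
Decompose node/3: V = S,  V = h(node(M, 0, M), 3, n),  1 = Q.
Bind V := S; substituting into the one remaining equation that mentions V gives: S = h(node(M, 0, M), 3, n).
Bind S := h(node(M, 0, M), 3, n); no other remaining equation mentions S. Substituting into the earlier binding gives V := h(node(M, 0, M), 3, n).
Bind Q := 1; substituting into the remaining equation gives: h(h(n, M, 0), U, true) = h(M, 1, true).
Decompose h/3: h(n, M, 0) = M,  U = 1,  true = true.
Occurs check fails: M occurs in h(n, M, 0); the equation M = h(n, M, 0) has no finite solution.

FAIL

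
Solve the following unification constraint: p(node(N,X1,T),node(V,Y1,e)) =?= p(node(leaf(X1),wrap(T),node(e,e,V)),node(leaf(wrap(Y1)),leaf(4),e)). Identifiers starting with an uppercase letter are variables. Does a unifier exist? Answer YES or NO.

YES

Decompose p/2: node(N,X1,T) =?= node(leaf(X1),wrap(T),node(e,e,V)),  node(V,Y1,e) =?= node(leaf(wrap(Y1)),leaf(4),e).
Decompose node/3: N =?= leaf(X1),  X1 =?= wrap(T),  T =?= node(e,e,V).
Bind N := leaf(X1); no other remaining equation mentions N.
Bind X1 := wrap(T); no other remaining equation mentions X1. Substituting into the earlier binding gives N := leaf(wrap(T)).
Bind T := node(e,e,V); no other remaining equation mentions T. Substituting into the earlier bindings gives N := leaf(wrap(node(e,e,V))), X1 := wrap(node(e,e,V)).
Decompose node/3: V =?= leaf(wrap(Y1)),  Y1 =?= leaf(4),  e =?= e.
Bind V := leaf(wrap(Y1)); no other remaining equation mentions V. Substituting into the earlier bindings gives N := leaf(wrap(node(e,e,leaf(wrap(Y1))))), X1 := wrap(node(e,e,leaf(wrap(Y1)))), T := node(e,e,leaf(wrap(Y1))).
Bind Y1 := leaf(4); no other remaining equation mentions Y1. Substituting into the earlier bindings gives N := leaf(wrap(node(e,e,leaf(wrap(leaf(4)))))), X1 := wrap(node(e,e,leaf(wrap(leaf(4))))), T := node(e,e,leaf(wrap(leaf(4)))), V := leaf(wrap(leaf(4))).
Delete trivial equation e =?= e.
No equations remain and no clash or occurs-check failure arose, so a unifier exists.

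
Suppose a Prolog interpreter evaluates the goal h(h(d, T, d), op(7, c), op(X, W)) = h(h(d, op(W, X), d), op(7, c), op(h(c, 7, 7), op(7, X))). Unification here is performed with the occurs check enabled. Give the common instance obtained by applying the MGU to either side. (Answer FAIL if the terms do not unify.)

h(h(d, op(op(7, h(c, 7, 7)), h(c, 7, 7)), d), op(7, c), op(h(c, 7, 7), op(7, h(c, 7, 7))))

Decompose h/3: h(d, T, d) = h(d, op(W, X), d),  op(7, c) = op(7, c),  op(X, W) = op(h(c, 7, 7), op(7, X)).
Decompose h/3: d = d,  T = op(W, X),  d = d.
Delete trivial equation d = d.
Bind T := op(W, X); no other remaining equation mentions T.
Delete trivial equation d = d.
Delete trivial equation op(7, c) = op(7, c).
Decompose op/2: X = h(c, 7, 7),  W = op(7, X).
Bind X := h(c, 7, 7); substituting into the remaining equation gives: W = op(7, h(c, 7, 7)). Substituting into the earlier binding gives T := op(W, h(c, 7, 7)).
Bind W := op(7, h(c, 7, 7)). Substituting into the earlier binding gives T := op(op(7, h(c, 7, 7)), h(c, 7, 7)).
Applying the MGU to either side gives h(h(d, op(op(7, h(c, 7, 7)), h(c, 7, 7)), d), op(7, c), op(h(c, 7, 7), op(7, h(c, 7, 7)))).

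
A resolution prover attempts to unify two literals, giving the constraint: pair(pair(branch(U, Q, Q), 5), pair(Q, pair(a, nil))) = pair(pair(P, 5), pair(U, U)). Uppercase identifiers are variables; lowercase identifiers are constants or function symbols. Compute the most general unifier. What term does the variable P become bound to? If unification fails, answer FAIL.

branch(pair(a, nil), pair(a, nil), pair(a, nil))

Decompose pair/2: pair(branch(U, Q, Q), 5) = pair(P, 5),  pair(Q, pair(a, nil)) = pair(U, U).
Decompose pair/2: branch(U, Q, Q) = P,  5 = 5.
Bind P := branch(U, Q, Q); no other remaining equation mentions P.
Delete trivial equation 5 = 5.
Decompose pair/2: Q = U,  pair(a, nil) = U.
Bind Q := U; no other remaining equation mentions Q. Substituting into the earlier binding gives P := branch(U, U, U).
Bind U := pair(a, nil). Substituting into the earlier bindings gives P := branch(pair(a, nil), pair(a, nil), pair(a, nil)), Q := pair(a, nil).
MGU = { P ↦ branch(pair(a, nil), pair(a, nil), pair(a, nil)), Q ↦ pair(a, nil), U ↦ pair(a, nil) }, so P ↦ branch(pair(a, nil), pair(a, nil), pair(a, nil)).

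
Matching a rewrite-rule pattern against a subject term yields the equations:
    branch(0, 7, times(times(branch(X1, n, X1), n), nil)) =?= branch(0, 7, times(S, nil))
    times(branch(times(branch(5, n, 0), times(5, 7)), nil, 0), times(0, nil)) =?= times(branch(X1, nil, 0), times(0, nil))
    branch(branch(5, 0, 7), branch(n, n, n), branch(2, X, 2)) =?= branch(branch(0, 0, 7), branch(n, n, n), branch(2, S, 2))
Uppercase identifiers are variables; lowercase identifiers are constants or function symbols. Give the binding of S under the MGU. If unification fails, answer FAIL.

Decompose branch/3: 0 =?= 0,  7 =?= 7,  times(times(branch(X1, n, X1), n), nil) =?= times(S, nil).
Delete trivial equation 0 =?= 0.
Delete trivial equation 7 =?= 7.
Decompose times/2: times(branch(X1, n, X1), n) =?= S,  nil =?= nil.
Bind S := times(branch(X1, n, X1), n); substituting into the one remaining equation that mentions S gives: branch(branch(5, 0, 7), branch(n, n, n), branch(2, X, 2)) =?= branch(branch(0, 0, 7), branch(n, n, n), branch(2, times(branch(X1, n, X1), n), 2)).
Delete trivial equation nil =?= nil.
Decompose times/2: branch(times(branch(5, n, 0), times(5, 7)), nil, 0) =?= branch(X1, nil, 0),  times(0, nil) =?= times(0, nil).
Decompose branch/3: times(branch(5, n, 0), times(5, 7)) =?= X1,  nil =?= nil,  0 =?= 0.
Bind X1 := times(branch(5, n, 0), times(5, 7)); substituting into the one remaining equation that mentions X1 gives: branch(branch(5, 0, 7), branch(n, n, n), branch(2, X, 2)) =?= branch(branch(0, 0, 7), branch(n, n, n), branch(2, times(branch(times(branch(5, n, 0), times(5, 7)), n, times(branch(5, n, 0), times(5, 7))), n), 2)). Substituting into the earlier binding gives S := times(branch(times(branch(5, n, 0), times(5, 7)), n, times(branch(5, n, 0), times(5, 7))), n).
Delete trivial equation nil =?= nil.
Delete trivial equation 0 =?= 0.
Delete trivial equation times(0, nil) =?= times(0, nil).
Decompose branch/3: branch(5, 0, 7) =?= branch(0, 0, 7),  branch(n, n, n) =?= branch(n, n, n),  branch(2, X, 2) =?= branch(2, times(branch(times(branch(5, n, 0), times(5, 7)), n, times(branch(5, n, 0), times(5, 7))), n), 2).
Decompose branch/3: 5 =?= 0,  0 =?= 0,  7 =?= 7.
Clash: constants 5 and 0 differ; no unifier exists.

FAIL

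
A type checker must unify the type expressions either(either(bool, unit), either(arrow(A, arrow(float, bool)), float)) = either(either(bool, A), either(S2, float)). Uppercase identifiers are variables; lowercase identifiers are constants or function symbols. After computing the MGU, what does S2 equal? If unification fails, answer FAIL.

Decompose either/2: either(bool, unit) = either(bool, A),  either(arrow(A, arrow(float, bool)), float) = either(S2, float).
Decompose either/2: bool = bool,  unit = A.
Delete trivial equation bool = bool.
Bind A := unit; substituting into the remaining equation gives: either(arrow(unit, arrow(float, bool)), float) = either(S2, float).
Decompose either/2: arrow(unit, arrow(float, bool)) = S2,  float = float.
Bind S2 := arrow(unit, arrow(float, bool)); no other remaining equation mentions S2.
Delete trivial equation float = float.
MGU = { A -> unit, S2 -> arrow(unit, arrow(float, bool)) }, so S2 -> arrow(unit, arrow(float, bool)).

arrow(unit, arrow(float, bool))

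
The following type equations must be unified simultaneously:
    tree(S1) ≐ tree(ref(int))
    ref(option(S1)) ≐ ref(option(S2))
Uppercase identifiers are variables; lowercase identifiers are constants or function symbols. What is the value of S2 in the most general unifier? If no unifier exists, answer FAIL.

ref(int)

Decompose tree/1: S1 ≐ ref(int).
Bind S1 := ref(int); substituting into the remaining equation gives: ref(option(ref(int))) ≐ ref(option(S2)).
Decompose ref/1: option(ref(int)) ≐ option(S2).
Decompose option/1: ref(int) ≐ S2.
Bind S2 := ref(int).
MGU = { S1 ↦ ref(int), S2 ↦ ref(int) }, so S2 ↦ ref(int).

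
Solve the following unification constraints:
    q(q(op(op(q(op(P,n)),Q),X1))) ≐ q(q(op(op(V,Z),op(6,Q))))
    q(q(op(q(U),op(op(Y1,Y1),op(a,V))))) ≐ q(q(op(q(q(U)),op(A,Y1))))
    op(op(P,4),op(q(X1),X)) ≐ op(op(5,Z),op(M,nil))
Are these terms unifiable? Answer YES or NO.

Decompose q/1: q(op(op(q(op(P,n)),Q),X1)) ≐ q(op(op(V,Z),op(6,Q))).
Decompose q/1: op(op(q(op(P,n)),Q),X1) ≐ op(op(V,Z),op(6,Q)).
Decompose op/2: op(q(op(P,n)),Q) ≐ op(V,Z),  X1 ≐ op(6,Q).
Decompose op/2: q(op(P,n)) ≐ V,  Q ≐ Z.
Bind V := q(op(P,n)); substituting into the one remaining equation that mentions V gives: q(q(op(q(U),op(op(Y1,Y1),op(a,q(op(P,n))))))) ≐ q(q(op(q(q(U)),op(A,Y1)))).
Bind Q := Z; substituting into the one remaining equation that mentions Q gives: X1 ≐ op(6,Z).
Bind X1 := op(6,Z); substituting into the one remaining equation that mentions X1 gives: op(op(P,4),op(q(op(6,Z)),X)) ≐ op(op(5,Z),op(M,nil)).
Decompose q/1: q(op(q(U),op(op(Y1,Y1),op(a,q(op(P,n)))))) ≐ q(op(q(q(U)),op(A,Y1))).
Decompose q/1: op(q(U),op(op(Y1,Y1),op(a,q(op(P,n))))) ≐ op(q(q(U)),op(A,Y1)).
Decompose op/2: q(U) ≐ q(q(U)),  op(op(Y1,Y1),op(a,q(op(P,n)))) ≐ op(A,Y1).
Decompose q/1: U ≐ q(U).
Occurs check fails: U occurs in q(U); the equation U ≐ q(U) has no finite solution.

NO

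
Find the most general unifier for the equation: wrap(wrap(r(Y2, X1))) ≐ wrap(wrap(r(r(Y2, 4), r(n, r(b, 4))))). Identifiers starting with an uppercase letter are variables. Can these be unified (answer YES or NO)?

NO

Decompose wrap/1: wrap(r(Y2, X1)) ≐ wrap(r(r(Y2, 4), r(n, r(b, 4)))).
Decompose wrap/1: r(Y2, X1) ≐ r(r(Y2, 4), r(n, r(b, 4))).
Decompose r/2: Y2 ≐ r(Y2, 4),  X1 ≐ r(n, r(b, 4)).
Occurs check fails: Y2 occurs in r(Y2, 4); the equation Y2 ≐ r(Y2, 4) has no finite solution.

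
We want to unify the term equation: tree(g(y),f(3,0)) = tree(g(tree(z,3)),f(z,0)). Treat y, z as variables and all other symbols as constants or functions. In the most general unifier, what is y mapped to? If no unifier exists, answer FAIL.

tree(3,3)

Decompose tree/2: g(y) = g(tree(z,3)),  f(3,0) = f(z,0).
Decompose g/1: y = tree(z,3).
Bind y := tree(z,3); no other remaining equation mentions y.
Decompose f/2: 3 = z,  0 = 0.
Bind z := 3; no other remaining equation mentions z. Substituting into the earlier binding gives y := tree(3,3).
Delete trivial equation 0 = 0.
MGU = { y := tree(3,3), z := 3 }, so y := tree(3,3).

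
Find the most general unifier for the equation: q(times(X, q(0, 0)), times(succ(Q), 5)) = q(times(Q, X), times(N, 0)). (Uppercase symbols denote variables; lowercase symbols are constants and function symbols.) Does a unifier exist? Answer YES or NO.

Decompose q/2: times(X, q(0, 0)) = times(Q, X),  times(succ(Q), 5) = times(N, 0).
Decompose times/2: X = Q,  q(0, 0) = X.
Bind X := Q; substituting into the one remaining equation that mentions X gives: q(0, 0) = Q.
Bind Q := q(0, 0); substituting into the remaining equation gives: times(succ(q(0, 0)), 5) = times(N, 0). Substituting into the earlier binding gives X := q(0, 0).
Decompose times/2: succ(q(0, 0)) = N,  5 = 0.
Bind N := succ(q(0, 0)); no other remaining equation mentions N.
Clash: constants 5 and 0 differ; no unifier exists.

NO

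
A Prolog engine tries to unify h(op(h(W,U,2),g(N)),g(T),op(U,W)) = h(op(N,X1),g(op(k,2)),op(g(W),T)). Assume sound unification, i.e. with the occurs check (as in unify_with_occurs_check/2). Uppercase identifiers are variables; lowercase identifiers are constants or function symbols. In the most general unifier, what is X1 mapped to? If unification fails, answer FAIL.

Decompose h/3: op(h(W,U,2),g(N)) = op(N,X1),  g(T) = g(op(k,2)),  op(U,W) = op(g(W),T).
Decompose op/2: h(W,U,2) = N,  g(N) = X1.
Bind N := h(W,U,2); substituting into the one remaining equation that mentions N gives: g(h(W,U,2)) = X1.
Bind X1 := g(h(W,U,2)); no other remaining equation mentions X1.
Decompose g/1: T = op(k,2).
Bind T := op(k,2); substituting into the remaining equation gives: op(U,W) = op(g(W),op(k,2)).
Decompose op/2: U = g(W),  W = op(k,2).
Bind U := g(W); no other remaining equation mentions U. Substituting into the earlier bindings gives N := h(W,g(W),2), X1 := g(h(W,g(W),2)).
Bind W := op(k,2). Substituting into the earlier bindings gives N := h(op(k,2),g(op(k,2)),2), X1 := g(h(op(k,2),g(op(k,2)),2)), U := g(op(k,2)).
MGU = { N = h(op(k,2),g(op(k,2)),2), X1 = g(h(op(k,2),g(op(k,2)),2)), T = op(k,2), U = g(op(k,2)), W = op(k,2) }, so X1 = g(h(op(k,2),g(op(k,2)),2)).

g(h(op(k,2),g(op(k,2)),2))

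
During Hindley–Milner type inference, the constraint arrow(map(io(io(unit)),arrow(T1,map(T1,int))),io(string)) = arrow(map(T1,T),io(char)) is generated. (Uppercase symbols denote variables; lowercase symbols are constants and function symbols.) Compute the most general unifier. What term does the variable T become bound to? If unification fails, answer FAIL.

Decompose arrow/2: map(io(io(unit)),arrow(T1,map(T1,int))) = map(T1,T),  io(string) = io(char).
Decompose map/2: io(io(unit)) = T1,  arrow(T1,map(T1,int)) = T.
Bind T1 := io(io(unit)); substituting into the one remaining equation that mentions T1 gives: arrow(io(io(unit)),map(io(io(unit)),int)) = T.
Bind T := arrow(io(io(unit)),map(io(io(unit)),int)); no other remaining equation mentions T.
Decompose io/1: string = char.
Clash: constants string and char differ; no unifier exists.

FAIL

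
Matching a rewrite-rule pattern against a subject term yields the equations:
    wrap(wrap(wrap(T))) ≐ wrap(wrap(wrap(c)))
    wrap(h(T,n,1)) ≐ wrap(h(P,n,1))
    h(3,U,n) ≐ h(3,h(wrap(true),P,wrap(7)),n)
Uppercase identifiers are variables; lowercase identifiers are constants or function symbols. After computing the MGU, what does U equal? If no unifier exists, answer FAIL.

h(wrap(true),c,wrap(7))

Decompose wrap/1: wrap(wrap(T)) ≐ wrap(wrap(c)).
Decompose wrap/1: wrap(T) ≐ wrap(c).
Decompose wrap/1: T ≐ c.
Bind T := c; substituting into the one remaining equation that mentions T gives: wrap(h(c,n,1)) ≐ wrap(h(P,n,1)).
Decompose wrap/1: h(c,n,1) ≐ h(P,n,1).
Decompose h/3: c ≐ P,  n ≐ n,  1 ≐ 1.
Bind P := c; substituting into the one remaining equation that mentions P gives: h(3,U,n) ≐ h(3,h(wrap(true),c,wrap(7)),n).
Delete trivial equation n ≐ n.
Delete trivial equation 1 ≐ 1.
Decompose h/3: 3 ≐ 3,  U ≐ h(wrap(true),c,wrap(7)),  n ≐ n.
Delete trivial equation 3 ≐ 3.
Bind U := h(wrap(true),c,wrap(7)); no other remaining equation mentions U.
Delete trivial equation n ≐ n.
MGU = { T := c, P := c, U := h(wrap(true),c,wrap(7)) }, so U := h(wrap(true),c,wrap(7)).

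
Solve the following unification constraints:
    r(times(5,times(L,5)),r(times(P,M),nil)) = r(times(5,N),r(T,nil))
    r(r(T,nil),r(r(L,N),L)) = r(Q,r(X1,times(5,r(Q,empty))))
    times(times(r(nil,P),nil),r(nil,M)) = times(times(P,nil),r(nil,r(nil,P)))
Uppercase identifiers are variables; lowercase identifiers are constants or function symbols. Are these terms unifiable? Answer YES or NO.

NO

Decompose r/2: times(5,times(L,5)) = times(5,N),  r(times(P,M),nil) = r(T,nil).
Decompose times/2: 5 = 5,  times(L,5) = N.
Delete trivial equation 5 = 5.
Bind N := times(L,5); substituting into the one remaining equation that mentions N gives: r(r(T,nil),r(r(L,times(L,5)),L)) = r(Q,r(X1,times(5,r(Q,empty)))).
Decompose r/2: times(P,M) = T,  nil = nil.
Bind T := times(P,M); substituting into the one remaining equation that mentions T gives: r(r(times(P,M),nil),r(r(L,times(L,5)),L)) = r(Q,r(X1,times(5,r(Q,empty)))).
Delete trivial equation nil = nil.
Decompose r/2: r(times(P,M),nil) = Q,  r(r(L,times(L,5)),L) = r(X1,times(5,r(Q,empty))).
Bind Q := r(times(P,M),nil); substituting into the one remaining equation that mentions Q gives: r(r(L,times(L,5)),L) = r(X1,times(5,r(r(times(P,M),nil),empty))).
Decompose r/2: r(L,times(L,5)) = X1,  L = times(5,r(r(times(P,M),nil),empty)).
Bind X1 := r(L,times(L,5)); no other remaining equation mentions X1.
Bind L := times(5,r(r(times(P,M),nil),empty)); no other remaining equation mentions L. Substituting into the earlier bindings gives N := times(times(5,r(r(times(P,M),nil),empty)),5), X1 := r(times(5,r(r(times(P,M),nil),empty)),times(times(5,r(r(times(P,M),nil),empty)),5)).
Decompose times/2: times(r(nil,P),nil) = times(P,nil),  r(nil,M) = r(nil,r(nil,P)).
Decompose times/2: r(nil,P) = P,  nil = nil.
Occurs check fails: P occurs in r(nil,P); the equation P = r(nil,P) has no finite solution.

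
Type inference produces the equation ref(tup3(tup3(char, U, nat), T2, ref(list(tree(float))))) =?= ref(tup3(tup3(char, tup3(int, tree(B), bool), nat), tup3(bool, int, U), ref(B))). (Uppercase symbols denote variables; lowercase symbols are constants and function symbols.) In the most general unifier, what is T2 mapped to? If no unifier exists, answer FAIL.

tup3(bool, int, tup3(int, tree(list(tree(float))), bool))

Decompose ref/1: tup3(tup3(char, U, nat), T2, ref(list(tree(float)))) =?= tup3(tup3(char, tup3(int, tree(B), bool), nat), tup3(bool, int, U), ref(B)).
Decompose tup3/3: tup3(char, U, nat) =?= tup3(char, tup3(int, tree(B), bool), nat),  T2 =?= tup3(bool, int, U),  ref(list(tree(float))) =?= ref(B).
Decompose tup3/3: char =?= char,  U =?= tup3(int, tree(B), bool),  nat =?= nat.
Delete trivial equation char =?= char.
Bind U := tup3(int, tree(B), bool); substituting into the one remaining equation that mentions U gives: T2 =?= tup3(bool, int, tup3(int, tree(B), bool)).
Delete trivial equation nat =?= nat.
Bind T2 := tup3(bool, int, tup3(int, tree(B), bool)); no other remaining equation mentions T2.
Decompose ref/1: list(tree(float)) =?= B.
Bind B := list(tree(float)). Substituting into the earlier bindings gives U := tup3(int, tree(list(tree(float))), bool), T2 := tup3(bool, int, tup3(int, tree(list(tree(float))), bool)).
MGU = { U := tup3(int, tree(list(tree(float))), bool), T2 := tup3(bool, int, tup3(int, tree(list(tree(float))), bool)), B := list(tree(float)) }, so T2 := tup3(bool, int, tup3(int, tree(list(tree(float))), bool)).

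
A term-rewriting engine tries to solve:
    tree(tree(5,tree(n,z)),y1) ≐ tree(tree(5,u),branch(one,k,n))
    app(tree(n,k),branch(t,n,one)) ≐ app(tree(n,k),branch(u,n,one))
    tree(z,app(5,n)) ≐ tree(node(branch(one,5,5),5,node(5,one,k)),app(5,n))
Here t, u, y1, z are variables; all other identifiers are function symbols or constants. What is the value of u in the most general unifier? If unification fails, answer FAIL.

tree(n,node(branch(one,5,5),5,node(5,one,k)))

Decompose tree/2: tree(5,tree(n,z)) ≐ tree(5,u),  y1 ≐ branch(one,k,n).
Decompose tree/2: 5 ≐ 5,  tree(n,z) ≐ u.
Delete trivial equation 5 ≐ 5.
Bind u := tree(n,z); substituting into the one remaining equation that mentions u gives: app(tree(n,k),branch(t,n,one)) ≐ app(tree(n,k),branch(tree(n,z),n,one)).
Bind y1 := branch(one,k,n); no other remaining equation mentions y1.
Decompose app/2: tree(n,k) ≐ tree(n,k),  branch(t,n,one) ≐ branch(tree(n,z),n,one).
Delete trivial equation tree(n,k) ≐ tree(n,k).
Decompose branch/3: t ≐ tree(n,z),  n ≐ n,  one ≐ one.
Bind t := tree(n,z); no other remaining equation mentions t.
Delete trivial equation n ≐ n.
Delete trivial equation one ≐ one.
Decompose tree/2: z ≐ node(branch(one,5,5),5,node(5,one,k)),  app(5,n) ≐ app(5,n).
Bind z := node(branch(one,5,5),5,node(5,one,k)); no other remaining equation mentions z. Substituting into the earlier bindings gives u := tree(n,node(branch(one,5,5),5,node(5,one,k))), t := tree(n,node(branch(one,5,5),5,node(5,one,k))).
Delete trivial equation app(5,n) ≐ app(5,n).
MGU = { u := tree(n,node(branch(one,5,5),5,node(5,one,k))), y1 := branch(one,k,n), t := tree(n,node(branch(one,5,5),5,node(5,one,k))), z := node(branch(one,5,5),5,node(5,one,k)) }, so u := tree(n,node(branch(one,5,5),5,node(5,one,k))).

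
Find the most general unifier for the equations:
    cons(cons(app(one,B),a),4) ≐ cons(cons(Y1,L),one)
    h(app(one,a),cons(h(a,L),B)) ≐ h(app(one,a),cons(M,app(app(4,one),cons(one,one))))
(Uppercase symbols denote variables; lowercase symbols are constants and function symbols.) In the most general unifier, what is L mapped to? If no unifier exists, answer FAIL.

Decompose cons/2: cons(app(one,B),a) ≐ cons(Y1,L),  4 ≐ one.
Decompose cons/2: app(one,B) ≐ Y1,  a ≐ L.
Bind Y1 := app(one,B); no other remaining equation mentions Y1.
Bind L := a; substituting into the one remaining equation that mentions L gives: h(app(one,a),cons(h(a,a),B)) ≐ h(app(one,a),cons(M,app(app(4,one),cons(one,one)))).
Clash: constants 4 and one differ; no unifier exists.

FAIL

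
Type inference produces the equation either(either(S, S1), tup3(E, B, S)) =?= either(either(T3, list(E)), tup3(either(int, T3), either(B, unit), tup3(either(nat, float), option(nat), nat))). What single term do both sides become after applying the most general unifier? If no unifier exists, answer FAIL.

Decompose either/2: either(S, S1) =?= either(T3, list(E)),  tup3(E, B, S) =?= tup3(either(int, T3), either(B, unit), tup3(either(nat, float), option(nat), nat)).
Decompose either/2: S =?= T3,  S1 =?= list(E).
Bind S := T3; substituting into the one remaining equation that mentions S gives: tup3(E, B, T3) =?= tup3(either(int, T3), either(B, unit), tup3(either(nat, float), option(nat), nat)).
Bind S1 := list(E); no other remaining equation mentions S1.
Decompose tup3/3: E =?= either(int, T3),  B =?= either(B, unit),  T3 =?= tup3(either(nat, float), option(nat), nat).
Bind E := either(int, T3); no other remaining equation mentions E. Substituting into the earlier binding gives S1 := list(either(int, T3)).
Occurs check fails: B occurs in either(B, unit); the equation B =?= either(B, unit) has no finite solution.

FAIL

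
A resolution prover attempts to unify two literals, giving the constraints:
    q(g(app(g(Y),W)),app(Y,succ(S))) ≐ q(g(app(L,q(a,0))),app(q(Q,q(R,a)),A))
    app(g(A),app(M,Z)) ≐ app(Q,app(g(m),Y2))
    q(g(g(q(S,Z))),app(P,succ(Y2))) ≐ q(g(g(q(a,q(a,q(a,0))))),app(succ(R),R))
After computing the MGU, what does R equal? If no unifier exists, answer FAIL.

Decompose q/2: g(app(g(Y),W)) ≐ g(app(L,q(a,0))),  app(Y,succ(S)) ≐ app(q(Q,q(R,a)),A).
Decompose g/1: app(g(Y),W) ≐ app(L,q(a,0)).
Decompose app/2: g(Y) ≐ L,  W ≐ q(a,0).
Bind L := g(Y); no other remaining equation mentions L.
Bind W := q(a,0); no other remaining equation mentions W.
Decompose app/2: Y ≐ q(Q,q(R,a)),  succ(S) ≐ A.
Bind Y := q(Q,q(R,a)); no other remaining equation mentions Y. Substituting into the earlier binding gives L := g(q(Q,q(R,a))).
Bind A := succ(S); substituting into the one remaining equation that mentions A gives: app(g(succ(S)),app(M,Z)) ≐ app(Q,app(g(m),Y2)).
Decompose app/2: g(succ(S)) ≐ Q,  app(M,Z) ≐ app(g(m),Y2).
Bind Q := g(succ(S)); no other remaining equation mentions Q. Substituting into the earlier bindings gives L := g(q(g(succ(S)),q(R,a))), Y := q(g(succ(S)),q(R,a)).
Decompose app/2: M ≐ g(m),  Z ≐ Y2.
Bind M := g(m); no other remaining equation mentions M.
Bind Z := Y2; substituting into the remaining equation gives: q(g(g(q(S,Y2))),app(P,succ(Y2))) ≐ q(g(g(q(a,q(a,q(a,0))))),app(succ(R),R)).
Decompose q/2: g(g(q(S,Y2))) ≐ g(g(q(a,q(a,q(a,0))))),  app(P,succ(Y2)) ≐ app(succ(R),R).
Decompose g/1: g(q(S,Y2)) ≐ g(q(a,q(a,q(a,0)))).
Decompose g/1: q(S,Y2) ≐ q(a,q(a,q(a,0))).
Decompose q/2: S ≐ a,  Y2 ≐ q(a,q(a,0)).
Bind S := a; no other remaining equation mentions S. Substituting into the earlier bindings gives L := g(q(g(succ(a)),q(R,a))), Y := q(g(succ(a)),q(R,a)), A := succ(a), Q := g(succ(a)).
Bind Y2 := q(a,q(a,0)); substituting into the remaining equation gives: app(P,succ(q(a,q(a,0)))) ≐ app(succ(R),R). Substituting into the earlier binding gives Z := q(a,q(a,0)).
Decompose app/2: P ≐ succ(R),  succ(q(a,q(a,0))) ≐ R.
Bind P := succ(R); no other remaining equation mentions P.
Bind R := succ(q(a,q(a,0))). Substituting into the earlier bindings gives L := g(q(g(succ(a)),q(succ(q(a,q(a,0))),a))), Y := q(g(succ(a)),q(succ(q(a,q(a,0))),a)), P := succ(succ(q(a,q(a,0)))).
MGU = { L ↦ g(q(g(succ(a)),q(succ(q(a,q(a,0))),a))), W ↦ q(a,0), Y ↦ q(g(succ(a)),q(succ(q(a,q(a,0))),a)), A ↦ succ(a), Q ↦ g(succ(a)), M ↦ g(m), Z ↦ q(a,q(a,0)), S ↦ a, Y2 ↦ q(a,q(a,0)), P ↦ succ(succ(q(a,q(a,0)))), R ↦ succ(q(a,q(a,0))) }, so R ↦ succ(q(a,q(a,0))).

succ(q(a,q(a,0)))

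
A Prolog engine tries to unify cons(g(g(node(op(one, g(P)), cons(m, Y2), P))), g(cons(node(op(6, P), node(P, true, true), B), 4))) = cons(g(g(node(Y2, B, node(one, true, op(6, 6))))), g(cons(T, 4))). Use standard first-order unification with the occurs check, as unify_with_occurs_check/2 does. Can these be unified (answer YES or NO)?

YES

Decompose cons/2: g(g(node(op(one, g(P)), cons(m, Y2), P))) = g(g(node(Y2, B, node(one, true, op(6, 6))))),  g(cons(node(op(6, P), node(P, true, true), B), 4)) = g(cons(T, 4)).
Decompose g/1: g(node(op(one, g(P)), cons(m, Y2), P)) = g(node(Y2, B, node(one, true, op(6, 6)))).
Decompose g/1: node(op(one, g(P)), cons(m, Y2), P) = node(Y2, B, node(one, true, op(6, 6))).
Decompose node/3: op(one, g(P)) = Y2,  cons(m, Y2) = B,  P = node(one, true, op(6, 6)).
Bind Y2 := op(one, g(P)); substituting into the one remaining equation that mentions Y2 gives: cons(m, op(one, g(P))) = B.
Bind B := cons(m, op(one, g(P))); substituting into the one remaining equation that mentions B gives: g(cons(node(op(6, P), node(P, true, true), cons(m, op(one, g(P)))), 4)) = g(cons(T, 4)).
Bind P := node(one, true, op(6, 6)); substituting into the remaining equation gives: g(cons(node(op(6, node(one, true, op(6, 6))), node(node(one, true, op(6, 6)), true, true), cons(m, op(one, g(node(one, true, op(6, 6)))))), 4)) = g(cons(T, 4)). Substituting into the earlier bindings gives Y2 := op(one, g(node(one, true, op(6, 6)))), B := cons(m, op(one, g(node(one, true, op(6, 6))))).
Decompose g/1: cons(node(op(6, node(one, true, op(6, 6))), node(node(one, true, op(6, 6)), true, true), cons(m, op(one, g(node(one, true, op(6, 6)))))), 4) = cons(T, 4).
Decompose cons/2: node(op(6, node(one, true, op(6, 6))), node(node(one, true, op(6, 6)), true, true), cons(m, op(one, g(node(one, true, op(6, 6)))))) = T,  4 = 4.
Bind T := node(op(6, node(one, true, op(6, 6))), node(node(one, true, op(6, 6)), true, true), cons(m, op(one, g(node(one, true, op(6, 6)))))); no other remaining equation mentions T.
Delete trivial equation 4 = 4.
No equations remain and no clash or occurs-check failure arose, so a unifier exists.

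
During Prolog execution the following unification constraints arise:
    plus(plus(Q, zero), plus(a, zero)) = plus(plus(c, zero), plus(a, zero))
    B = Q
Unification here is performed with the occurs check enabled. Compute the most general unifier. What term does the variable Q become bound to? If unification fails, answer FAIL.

c

Decompose plus/2: plus(Q, zero) = plus(c, zero),  plus(a, zero) = plus(a, zero).
Decompose plus/2: Q = c,  zero = zero.
Bind Q := c; substituting into the one remaining equation that mentions Q gives: B = c.
Delete trivial equation zero = zero.
Delete trivial equation plus(a, zero) = plus(a, zero).
Bind B := c.
MGU = { Q -> c, B -> c }, so Q -> c.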